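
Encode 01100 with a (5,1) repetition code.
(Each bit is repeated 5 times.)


Each bit -> 5 copies

0000011111111110000000000


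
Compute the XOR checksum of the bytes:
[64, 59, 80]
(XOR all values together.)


XOR chain: 64 ^ 59 ^ 80 = 43

43


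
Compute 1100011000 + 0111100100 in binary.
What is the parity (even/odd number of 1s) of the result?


1100011000 = 792
0111100100 = 484
Sum = 1276 = 10011111100
1s count = 7

odd parity (7 ones in 10011111100)


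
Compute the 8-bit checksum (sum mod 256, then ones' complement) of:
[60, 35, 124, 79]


Sum = 298 mod 256 = 42
Complement = 213

213


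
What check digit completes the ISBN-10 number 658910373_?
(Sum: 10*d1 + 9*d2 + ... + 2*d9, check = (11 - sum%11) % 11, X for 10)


Weighted sum: 277
277 mod 11 = 2

Check digit: 9


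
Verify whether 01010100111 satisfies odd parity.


Number of 1s: 6

No, parity error (6 ones)


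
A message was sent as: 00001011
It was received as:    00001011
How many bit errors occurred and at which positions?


XOR: 00000000

0 errors (received matches sent)


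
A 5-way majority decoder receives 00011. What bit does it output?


Ones: 2 out of 5
Threshold: 3

0 (2/5 voted 1)


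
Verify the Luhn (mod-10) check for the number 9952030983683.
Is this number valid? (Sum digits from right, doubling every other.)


Luhn sum = 72
72 mod 10 = 2

Invalid (Luhn sum mod 10 = 2)


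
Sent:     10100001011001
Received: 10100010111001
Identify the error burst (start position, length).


XOR: 00000011100000

Burst at position 6, length 3


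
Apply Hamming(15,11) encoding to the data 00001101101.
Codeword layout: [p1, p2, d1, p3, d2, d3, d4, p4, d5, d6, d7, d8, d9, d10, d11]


Parity bits: p1=1, p2=0, p3=1, p4=1

100100011101101


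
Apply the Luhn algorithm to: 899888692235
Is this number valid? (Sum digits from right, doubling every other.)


Luhn sum = 77
77 mod 10 = 7

Invalid (Luhn sum mod 10 = 7)


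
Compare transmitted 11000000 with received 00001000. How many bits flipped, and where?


XOR: 11001000

3 error(s) at position(s): 0, 1, 4


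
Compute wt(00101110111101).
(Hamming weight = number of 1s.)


Counting 1s in 00101110111101

9


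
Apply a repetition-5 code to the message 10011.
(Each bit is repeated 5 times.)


Each bit -> 5 copies

1111100000000001111111111


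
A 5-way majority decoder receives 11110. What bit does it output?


Ones: 4 out of 5
Threshold: 3

1 (4/5 voted 1)


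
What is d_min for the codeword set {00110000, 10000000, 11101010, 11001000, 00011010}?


Comparing all pairs, minimum distance: 2
Can detect 1 errors, correct 0 errors

2


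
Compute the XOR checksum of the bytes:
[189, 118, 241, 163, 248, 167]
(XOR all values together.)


XOR chain: 189 ^ 118 ^ 241 ^ 163 ^ 248 ^ 167 = 198

198


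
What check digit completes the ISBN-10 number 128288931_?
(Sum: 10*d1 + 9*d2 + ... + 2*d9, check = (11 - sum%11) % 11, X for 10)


Weighted sum: 241
241 mod 11 = 10

Check digit: 1


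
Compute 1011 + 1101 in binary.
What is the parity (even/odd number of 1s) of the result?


1011 = 11
1101 = 13
Sum = 24 = 11000
1s count = 2

even parity (2 ones in 11000)


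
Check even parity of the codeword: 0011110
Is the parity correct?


Number of 1s: 4

Yes, parity is correct (4 ones)


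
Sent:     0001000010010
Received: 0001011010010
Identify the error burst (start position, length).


XOR: 0000011000000

Burst at position 5, length 2


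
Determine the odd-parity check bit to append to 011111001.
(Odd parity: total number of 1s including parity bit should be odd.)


Number of 1s in data: 6
Parity bit: 1

1


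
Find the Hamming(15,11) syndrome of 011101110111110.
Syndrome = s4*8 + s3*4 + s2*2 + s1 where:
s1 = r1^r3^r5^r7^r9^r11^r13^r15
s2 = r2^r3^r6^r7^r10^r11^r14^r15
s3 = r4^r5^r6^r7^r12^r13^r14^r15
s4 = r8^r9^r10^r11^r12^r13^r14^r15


s1=0, s2=1, s3=0, s4=0

Syndrome = 2 (error at position 2)


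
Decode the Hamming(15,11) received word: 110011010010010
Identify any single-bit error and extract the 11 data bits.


Syndrome = 13: error at position 13

Data: 01100010110 (corrected bit 13)


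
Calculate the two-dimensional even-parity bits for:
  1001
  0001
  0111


Row parities: 011
Column parities: 1111

Row P: 011, Col P: 1111, Corner: 0


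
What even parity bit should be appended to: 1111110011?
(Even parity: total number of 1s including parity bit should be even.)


Number of 1s in data: 8
Parity bit: 0

0


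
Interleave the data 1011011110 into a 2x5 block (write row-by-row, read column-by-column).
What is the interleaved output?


Matrix:
  10110
  11110
Read columns: 1101111100

1101111100


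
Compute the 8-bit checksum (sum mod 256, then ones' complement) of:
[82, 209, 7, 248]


Sum = 546 mod 256 = 34
Complement = 221

221


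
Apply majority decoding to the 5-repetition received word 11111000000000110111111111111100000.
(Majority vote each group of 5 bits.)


Groups: 11111, 00000, 00001, 10111, 11111, 11111, 00000
Majority votes: 1001110

1001110


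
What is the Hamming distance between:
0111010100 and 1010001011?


XOR: 1101011111
Count of 1s: 8

8


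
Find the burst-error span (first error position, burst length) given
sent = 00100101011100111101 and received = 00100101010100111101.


XOR: 00000000001000000000

Burst at position 10, length 1


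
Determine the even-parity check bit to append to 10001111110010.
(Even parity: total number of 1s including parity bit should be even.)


Number of 1s in data: 8
Parity bit: 0

0


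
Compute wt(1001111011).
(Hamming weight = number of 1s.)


Counting 1s in 1001111011

7


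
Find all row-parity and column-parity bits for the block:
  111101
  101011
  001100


Row parities: 100
Column parities: 011010

Row P: 100, Col P: 011010, Corner: 1


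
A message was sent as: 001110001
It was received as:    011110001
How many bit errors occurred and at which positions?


XOR: 010000000

1 error(s) at position(s): 1


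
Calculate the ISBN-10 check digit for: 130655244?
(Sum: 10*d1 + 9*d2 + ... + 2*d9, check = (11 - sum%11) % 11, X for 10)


Weighted sum: 162
162 mod 11 = 8

Check digit: 3


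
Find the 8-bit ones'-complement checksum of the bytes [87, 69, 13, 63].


Sum = 232 mod 256 = 232
Complement = 23

23


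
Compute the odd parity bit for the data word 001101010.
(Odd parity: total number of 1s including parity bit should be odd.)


Number of 1s in data: 4
Parity bit: 1

1


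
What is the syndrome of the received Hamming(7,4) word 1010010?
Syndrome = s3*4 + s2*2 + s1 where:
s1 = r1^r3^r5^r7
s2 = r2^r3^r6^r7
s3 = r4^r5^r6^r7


s1=0, s2=0, s3=1

Syndrome = 4 (error at position 4)


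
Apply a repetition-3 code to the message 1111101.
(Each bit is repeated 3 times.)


Each bit -> 3 copies

111111111111111000111


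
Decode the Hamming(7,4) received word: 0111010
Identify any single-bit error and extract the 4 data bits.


Syndrome = 3: error at position 3

Data: 0010 (corrected bit 3)


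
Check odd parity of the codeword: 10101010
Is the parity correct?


Number of 1s: 4

No, parity error (4 ones)


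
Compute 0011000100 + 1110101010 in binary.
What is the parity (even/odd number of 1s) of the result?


0011000100 = 196
1110101010 = 938
Sum = 1134 = 10001101110
1s count = 6

even parity (6 ones in 10001101110)


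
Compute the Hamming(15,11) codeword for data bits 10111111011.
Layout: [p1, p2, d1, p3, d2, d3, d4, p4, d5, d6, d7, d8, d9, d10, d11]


Parity bits: p1=1, p2=1, p3=1, p4=0

111101101111011


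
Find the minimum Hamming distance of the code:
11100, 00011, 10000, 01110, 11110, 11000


Comparing all pairs, minimum distance: 1
Can detect 0 errors, correct 0 errors

1


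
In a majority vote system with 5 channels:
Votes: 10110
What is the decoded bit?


Ones: 3 out of 5
Threshold: 3

1 (3/5 voted 1)


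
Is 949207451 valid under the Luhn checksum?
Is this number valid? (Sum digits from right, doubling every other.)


Luhn sum = 41
41 mod 10 = 1

Invalid (Luhn sum mod 10 = 1)


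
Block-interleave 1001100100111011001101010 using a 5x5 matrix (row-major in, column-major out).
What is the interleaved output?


Matrix:
  10011
  00100
  11101
  10011
  01010
Read columns: 1011000101011001001110110

1011000101011001001110110


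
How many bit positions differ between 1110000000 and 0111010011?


XOR: 1001010011
Count of 1s: 5

5


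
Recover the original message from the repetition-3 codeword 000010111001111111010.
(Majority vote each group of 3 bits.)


Groups: 000, 010, 111, 001, 111, 111, 010
Majority votes: 0010110

0010110


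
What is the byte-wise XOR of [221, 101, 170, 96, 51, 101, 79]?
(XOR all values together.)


XOR chain: 221 ^ 101 ^ 170 ^ 96 ^ 51 ^ 101 ^ 79 = 107

107


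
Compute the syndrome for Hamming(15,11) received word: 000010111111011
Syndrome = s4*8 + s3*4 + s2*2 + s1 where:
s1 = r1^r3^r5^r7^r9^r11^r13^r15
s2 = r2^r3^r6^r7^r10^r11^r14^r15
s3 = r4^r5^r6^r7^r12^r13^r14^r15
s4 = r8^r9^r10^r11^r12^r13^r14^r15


s1=1, s2=1, s3=1, s4=1

Syndrome = 15 (error at position 15)


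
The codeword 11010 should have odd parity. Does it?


Number of 1s: 3

Yes, parity is correct (3 ones)


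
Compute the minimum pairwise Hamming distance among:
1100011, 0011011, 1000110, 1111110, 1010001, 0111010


Comparing all pairs, minimum distance: 2
Can detect 1 errors, correct 0 errors

2


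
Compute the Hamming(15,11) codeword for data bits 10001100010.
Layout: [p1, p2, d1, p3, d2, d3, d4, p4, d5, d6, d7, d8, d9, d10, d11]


Parity bits: p1=0, p2=1, p3=1, p4=1

011100011100010


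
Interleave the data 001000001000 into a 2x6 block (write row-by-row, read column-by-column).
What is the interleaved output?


Matrix:
  001000
  001000
Read columns: 000011000000

000011000000


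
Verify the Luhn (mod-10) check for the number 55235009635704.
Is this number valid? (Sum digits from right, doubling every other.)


Luhn sum = 41
41 mod 10 = 1

Invalid (Luhn sum mod 10 = 1)


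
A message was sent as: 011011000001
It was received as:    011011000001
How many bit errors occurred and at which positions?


XOR: 000000000000

0 errors (received matches sent)


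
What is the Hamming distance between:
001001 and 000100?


XOR: 001101
Count of 1s: 3

3


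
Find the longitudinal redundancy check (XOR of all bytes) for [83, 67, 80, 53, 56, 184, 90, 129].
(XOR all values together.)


XOR chain: 83 ^ 67 ^ 80 ^ 53 ^ 56 ^ 184 ^ 90 ^ 129 = 46

46


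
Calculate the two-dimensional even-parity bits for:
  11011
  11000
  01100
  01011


Row parities: 0001
Column parities: 00100

Row P: 0001, Col P: 00100, Corner: 1


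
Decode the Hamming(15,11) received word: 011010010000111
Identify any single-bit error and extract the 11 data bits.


Syndrome = 0: no error detected

Data: 11000000111 (no errors)


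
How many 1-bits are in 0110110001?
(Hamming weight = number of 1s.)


Counting 1s in 0110110001

5


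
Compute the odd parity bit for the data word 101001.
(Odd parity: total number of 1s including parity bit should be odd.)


Number of 1s in data: 3
Parity bit: 0

0


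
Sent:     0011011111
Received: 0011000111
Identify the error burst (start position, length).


XOR: 0000011000

Burst at position 5, length 2


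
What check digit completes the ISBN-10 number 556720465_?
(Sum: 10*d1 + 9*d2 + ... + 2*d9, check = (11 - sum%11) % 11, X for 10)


Weighted sum: 248
248 mod 11 = 6

Check digit: 5


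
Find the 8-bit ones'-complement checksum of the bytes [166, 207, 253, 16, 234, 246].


Sum = 1122 mod 256 = 98
Complement = 157

157


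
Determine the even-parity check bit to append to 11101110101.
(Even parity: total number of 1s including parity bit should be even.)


Number of 1s in data: 8
Parity bit: 0

0


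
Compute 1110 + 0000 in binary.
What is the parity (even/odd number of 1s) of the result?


1110 = 14
0000 = 0
Sum = 14 = 1110
1s count = 3

odd parity (3 ones in 1110)


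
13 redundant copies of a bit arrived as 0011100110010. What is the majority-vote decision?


Ones: 6 out of 13
Threshold: 7

0 (6/13 voted 1)


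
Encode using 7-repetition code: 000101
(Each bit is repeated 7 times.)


Each bit -> 7 copies

000000000000000000000111111100000001111111


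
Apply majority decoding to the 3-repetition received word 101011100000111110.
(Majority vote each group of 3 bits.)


Groups: 101, 011, 100, 000, 111, 110
Majority votes: 110011

110011


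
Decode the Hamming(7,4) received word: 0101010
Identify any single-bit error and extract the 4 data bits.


Syndrome = 0: no error detected

Data: 0010 (no errors)


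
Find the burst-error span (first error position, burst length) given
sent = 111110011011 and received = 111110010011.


XOR: 000000001000

Burst at position 8, length 1


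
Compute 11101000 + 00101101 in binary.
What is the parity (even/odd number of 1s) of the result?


11101000 = 232
00101101 = 45
Sum = 277 = 100010101
1s count = 4

even parity (4 ones in 100010101)


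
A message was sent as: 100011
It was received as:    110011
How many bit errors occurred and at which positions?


XOR: 010000

1 error(s) at position(s): 1


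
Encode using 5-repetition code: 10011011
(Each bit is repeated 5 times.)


Each bit -> 5 copies

1111100000000001111111111000001111111111


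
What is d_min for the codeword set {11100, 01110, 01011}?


Comparing all pairs, minimum distance: 2
Can detect 1 errors, correct 0 errors

2


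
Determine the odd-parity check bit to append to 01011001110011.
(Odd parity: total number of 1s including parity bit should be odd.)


Number of 1s in data: 8
Parity bit: 1

1


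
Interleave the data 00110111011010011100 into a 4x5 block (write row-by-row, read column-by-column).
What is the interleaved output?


Matrix:
  00110
  11101
  10100
  11100
Read columns: 01110101111110000100

01110101111110000100


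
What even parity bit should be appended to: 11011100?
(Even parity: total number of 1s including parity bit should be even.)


Number of 1s in data: 5
Parity bit: 1

1


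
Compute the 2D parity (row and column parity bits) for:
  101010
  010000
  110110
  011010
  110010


Row parities: 11011
Column parities: 100100

Row P: 11011, Col P: 100100, Corner: 0


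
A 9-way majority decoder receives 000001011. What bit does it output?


Ones: 3 out of 9
Threshold: 5

0 (3/9 voted 1)


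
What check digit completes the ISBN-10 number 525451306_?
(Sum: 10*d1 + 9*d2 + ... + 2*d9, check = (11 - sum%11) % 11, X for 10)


Weighted sum: 195
195 mod 11 = 8

Check digit: 3


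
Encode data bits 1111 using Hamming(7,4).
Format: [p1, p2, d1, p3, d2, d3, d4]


Parity bits: p1=1, p2=1, p3=1

1111111


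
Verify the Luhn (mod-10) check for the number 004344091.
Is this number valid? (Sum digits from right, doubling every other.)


Luhn sum = 32
32 mod 10 = 2

Invalid (Luhn sum mod 10 = 2)


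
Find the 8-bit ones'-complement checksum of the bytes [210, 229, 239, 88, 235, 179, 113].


Sum = 1293 mod 256 = 13
Complement = 242

242


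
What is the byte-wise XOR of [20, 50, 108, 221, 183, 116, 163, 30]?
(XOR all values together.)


XOR chain: 20 ^ 50 ^ 108 ^ 221 ^ 183 ^ 116 ^ 163 ^ 30 = 233

233


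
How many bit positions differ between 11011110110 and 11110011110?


XOR: 00101101000
Count of 1s: 4

4


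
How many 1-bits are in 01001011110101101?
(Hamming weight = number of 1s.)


Counting 1s in 01001011110101101

10


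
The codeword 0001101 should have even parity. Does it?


Number of 1s: 3

No, parity error (3 ones)


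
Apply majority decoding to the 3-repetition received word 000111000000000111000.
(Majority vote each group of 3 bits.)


Groups: 000, 111, 000, 000, 000, 111, 000
Majority votes: 0100010

0100010


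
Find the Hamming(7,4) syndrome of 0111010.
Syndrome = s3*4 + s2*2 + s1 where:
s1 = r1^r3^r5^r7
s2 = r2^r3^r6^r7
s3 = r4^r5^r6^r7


s1=1, s2=1, s3=0

Syndrome = 3 (error at position 3)


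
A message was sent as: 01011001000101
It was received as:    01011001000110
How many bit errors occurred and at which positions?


XOR: 00000000000011

2 error(s) at position(s): 12, 13


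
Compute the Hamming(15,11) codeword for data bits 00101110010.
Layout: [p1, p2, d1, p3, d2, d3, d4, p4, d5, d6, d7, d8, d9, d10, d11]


Parity bits: p1=0, p2=0, p3=0, p4=0

000001001110010


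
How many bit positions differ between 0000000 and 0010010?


XOR: 0010010
Count of 1s: 2

2


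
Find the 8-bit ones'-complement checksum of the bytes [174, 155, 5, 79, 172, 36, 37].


Sum = 658 mod 256 = 146
Complement = 109

109


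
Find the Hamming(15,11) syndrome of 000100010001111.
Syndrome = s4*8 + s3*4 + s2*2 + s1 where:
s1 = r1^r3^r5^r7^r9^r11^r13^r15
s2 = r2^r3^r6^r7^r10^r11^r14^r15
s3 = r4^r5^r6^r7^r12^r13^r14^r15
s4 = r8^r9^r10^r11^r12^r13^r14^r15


s1=0, s2=0, s3=1, s4=1

Syndrome = 12 (error at position 12)


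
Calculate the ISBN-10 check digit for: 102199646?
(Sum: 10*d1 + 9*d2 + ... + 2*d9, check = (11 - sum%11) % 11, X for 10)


Weighted sum: 180
180 mod 11 = 4

Check digit: 7


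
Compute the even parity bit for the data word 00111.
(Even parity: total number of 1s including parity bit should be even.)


Number of 1s in data: 3
Parity bit: 1

1


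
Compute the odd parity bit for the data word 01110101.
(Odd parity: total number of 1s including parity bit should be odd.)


Number of 1s in data: 5
Parity bit: 0

0


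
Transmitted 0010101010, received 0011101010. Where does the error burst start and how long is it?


XOR: 0001000000

Burst at position 3, length 1


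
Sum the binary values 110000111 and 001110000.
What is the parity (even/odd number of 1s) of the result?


110000111 = 391
001110000 = 112
Sum = 503 = 111110111
1s count = 8

even parity (8 ones in 111110111)


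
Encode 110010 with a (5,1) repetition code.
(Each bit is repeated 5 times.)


Each bit -> 5 copies

111111111100000000001111100000


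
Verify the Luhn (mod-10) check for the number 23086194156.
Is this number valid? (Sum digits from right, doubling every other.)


Luhn sum = 48
48 mod 10 = 8

Invalid (Luhn sum mod 10 = 8)


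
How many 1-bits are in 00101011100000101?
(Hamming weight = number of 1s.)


Counting 1s in 00101011100000101

7


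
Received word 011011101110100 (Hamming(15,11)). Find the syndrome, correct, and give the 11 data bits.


Syndrome = 0: no error detected

Data: 11111110100 (no errors)


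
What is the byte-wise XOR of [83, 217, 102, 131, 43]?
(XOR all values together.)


XOR chain: 83 ^ 217 ^ 102 ^ 131 ^ 43 = 68

68


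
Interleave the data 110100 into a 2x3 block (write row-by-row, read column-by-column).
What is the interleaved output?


Matrix:
  110
  100
Read columns: 111000

111000


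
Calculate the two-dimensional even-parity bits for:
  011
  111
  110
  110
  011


Row parities: 01000
Column parities: 111

Row P: 01000, Col P: 111, Corner: 1


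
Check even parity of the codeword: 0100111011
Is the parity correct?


Number of 1s: 6

Yes, parity is correct (6 ones)


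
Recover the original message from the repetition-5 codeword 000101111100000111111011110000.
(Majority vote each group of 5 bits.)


Groups: 00010, 11111, 00000, 11111, 10111, 10000
Majority votes: 010110

010110


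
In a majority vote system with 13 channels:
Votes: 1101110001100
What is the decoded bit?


Ones: 7 out of 13
Threshold: 7

1 (7/13 voted 1)


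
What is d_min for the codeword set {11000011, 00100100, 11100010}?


Comparing all pairs, minimum distance: 2
Can detect 1 errors, correct 0 errors

2


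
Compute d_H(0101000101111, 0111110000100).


XOR: 0010110101011
Count of 1s: 7

7


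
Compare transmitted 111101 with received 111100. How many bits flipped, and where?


XOR: 000001

1 error(s) at position(s): 5


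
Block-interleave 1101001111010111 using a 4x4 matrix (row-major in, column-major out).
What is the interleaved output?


Matrix:
  1101
  0011
  1101
  0111
Read columns: 1010101101011111

1010101101011111


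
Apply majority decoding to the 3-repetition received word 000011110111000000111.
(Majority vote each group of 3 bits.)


Groups: 000, 011, 110, 111, 000, 000, 111
Majority votes: 0111001

0111001


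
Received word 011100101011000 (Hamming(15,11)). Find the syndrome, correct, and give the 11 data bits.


Syndrome = 12: error at position 12

Data: 10011010000 (corrected bit 12)


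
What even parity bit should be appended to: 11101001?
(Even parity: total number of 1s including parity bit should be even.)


Number of 1s in data: 5
Parity bit: 1

1


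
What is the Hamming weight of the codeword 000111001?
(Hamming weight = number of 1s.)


Counting 1s in 000111001

4


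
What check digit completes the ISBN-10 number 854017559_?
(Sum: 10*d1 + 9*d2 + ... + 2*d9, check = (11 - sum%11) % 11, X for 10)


Weighted sum: 251
251 mod 11 = 9

Check digit: 2


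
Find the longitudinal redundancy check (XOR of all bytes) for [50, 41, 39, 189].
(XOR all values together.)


XOR chain: 50 ^ 41 ^ 39 ^ 189 = 129

129


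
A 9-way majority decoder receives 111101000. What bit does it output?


Ones: 5 out of 9
Threshold: 5

1 (5/9 voted 1)


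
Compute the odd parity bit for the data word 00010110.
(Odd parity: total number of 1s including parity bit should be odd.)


Number of 1s in data: 3
Parity bit: 0

0


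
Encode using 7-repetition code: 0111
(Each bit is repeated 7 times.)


Each bit -> 7 copies

0000000111111111111111111111


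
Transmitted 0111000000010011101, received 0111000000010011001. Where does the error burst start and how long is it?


XOR: 0000000000000000100

Burst at position 16, length 1


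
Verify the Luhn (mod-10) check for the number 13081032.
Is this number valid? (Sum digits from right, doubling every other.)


Luhn sum = 23
23 mod 10 = 3

Invalid (Luhn sum mod 10 = 3)


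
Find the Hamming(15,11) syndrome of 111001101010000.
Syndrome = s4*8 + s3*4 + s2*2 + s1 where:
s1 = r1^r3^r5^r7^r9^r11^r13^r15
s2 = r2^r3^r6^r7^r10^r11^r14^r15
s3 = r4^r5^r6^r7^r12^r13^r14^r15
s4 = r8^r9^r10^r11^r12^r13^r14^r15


s1=1, s2=1, s3=0, s4=0

Syndrome = 3 (error at position 3)


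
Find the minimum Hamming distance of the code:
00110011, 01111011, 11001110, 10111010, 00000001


Comparing all pairs, minimum distance: 2
Can detect 1 errors, correct 0 errors

2


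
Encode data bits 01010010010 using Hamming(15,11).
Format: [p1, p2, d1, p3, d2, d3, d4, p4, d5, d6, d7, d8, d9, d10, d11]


Parity bits: p1=1, p2=1, p3=1, p4=0

110110100010010


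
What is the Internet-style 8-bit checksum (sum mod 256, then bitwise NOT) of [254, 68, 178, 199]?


Sum = 699 mod 256 = 187
Complement = 68

68


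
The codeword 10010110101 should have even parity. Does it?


Number of 1s: 6

Yes, parity is correct (6 ones)


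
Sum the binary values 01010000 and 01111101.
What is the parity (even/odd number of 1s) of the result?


01010000 = 80
01111101 = 125
Sum = 205 = 11001101
1s count = 5

odd parity (5 ones in 11001101)


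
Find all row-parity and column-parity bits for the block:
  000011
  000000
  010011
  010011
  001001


Row parities: 00110
Column parities: 001010

Row P: 00110, Col P: 001010, Corner: 0


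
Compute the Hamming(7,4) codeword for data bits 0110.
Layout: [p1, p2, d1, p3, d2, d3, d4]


Parity bits: p1=1, p2=1, p3=0

1100110


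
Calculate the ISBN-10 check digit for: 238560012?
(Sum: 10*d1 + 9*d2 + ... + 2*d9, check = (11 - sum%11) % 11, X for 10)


Weighted sum: 189
189 mod 11 = 2

Check digit: 9


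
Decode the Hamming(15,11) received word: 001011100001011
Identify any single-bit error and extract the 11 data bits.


Syndrome = 10: error at position 10

Data: 11110101011 (corrected bit 10)


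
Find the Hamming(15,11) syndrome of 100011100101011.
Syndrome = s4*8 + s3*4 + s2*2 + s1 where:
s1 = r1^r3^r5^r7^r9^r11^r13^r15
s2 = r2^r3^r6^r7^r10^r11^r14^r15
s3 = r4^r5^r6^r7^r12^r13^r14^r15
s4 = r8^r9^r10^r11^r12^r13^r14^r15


s1=0, s2=1, s3=0, s4=0

Syndrome = 2 (error at position 2)


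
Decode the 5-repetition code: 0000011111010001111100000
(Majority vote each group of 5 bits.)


Groups: 00000, 11111, 01000, 11111, 00000
Majority votes: 01010

01010


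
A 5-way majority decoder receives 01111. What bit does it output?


Ones: 4 out of 5
Threshold: 3

1 (4/5 voted 1)


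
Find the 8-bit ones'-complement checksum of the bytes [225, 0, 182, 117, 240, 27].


Sum = 791 mod 256 = 23
Complement = 232

232


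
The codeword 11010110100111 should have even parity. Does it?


Number of 1s: 9

No, parity error (9 ones)


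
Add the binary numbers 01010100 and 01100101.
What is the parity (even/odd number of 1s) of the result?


01010100 = 84
01100101 = 101
Sum = 185 = 10111001
1s count = 5

odd parity (5 ones in 10111001)


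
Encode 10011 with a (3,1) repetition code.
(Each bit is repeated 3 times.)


Each bit -> 3 copies

111000000111111


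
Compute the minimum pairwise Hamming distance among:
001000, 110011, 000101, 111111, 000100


Comparing all pairs, minimum distance: 1
Can detect 0 errors, correct 0 errors

1


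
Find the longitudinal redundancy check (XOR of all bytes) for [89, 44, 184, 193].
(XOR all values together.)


XOR chain: 89 ^ 44 ^ 184 ^ 193 = 12

12


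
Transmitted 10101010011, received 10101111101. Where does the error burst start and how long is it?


XOR: 00000101110

Burst at position 5, length 5


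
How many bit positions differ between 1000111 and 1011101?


XOR: 0011010
Count of 1s: 3

3


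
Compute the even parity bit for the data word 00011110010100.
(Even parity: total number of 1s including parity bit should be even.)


Number of 1s in data: 6
Parity bit: 0

0


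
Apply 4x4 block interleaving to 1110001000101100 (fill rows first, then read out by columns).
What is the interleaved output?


Matrix:
  1110
  0010
  0010
  1100
Read columns: 1001100111100000

1001100111100000


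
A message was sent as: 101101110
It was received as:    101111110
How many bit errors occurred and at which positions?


XOR: 000010000

1 error(s) at position(s): 4


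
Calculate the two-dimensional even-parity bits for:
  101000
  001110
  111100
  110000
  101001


Row parities: 01001
Column parities: 000011

Row P: 01001, Col P: 000011, Corner: 0


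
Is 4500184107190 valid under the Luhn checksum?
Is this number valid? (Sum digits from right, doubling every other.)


Luhn sum = 34
34 mod 10 = 4

Invalid (Luhn sum mod 10 = 4)


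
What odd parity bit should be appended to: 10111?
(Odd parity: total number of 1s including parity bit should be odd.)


Number of 1s in data: 4
Parity bit: 1

1


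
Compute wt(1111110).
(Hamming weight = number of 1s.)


Counting 1s in 1111110

6


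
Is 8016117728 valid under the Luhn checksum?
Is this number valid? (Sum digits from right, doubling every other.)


Luhn sum = 42
42 mod 10 = 2

Invalid (Luhn sum mod 10 = 2)


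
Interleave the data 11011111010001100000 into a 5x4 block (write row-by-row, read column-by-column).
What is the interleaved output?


Matrix:
  1101
  1111
  0100
  0110
  0000
Read columns: 11000111100101011000

11000111100101011000


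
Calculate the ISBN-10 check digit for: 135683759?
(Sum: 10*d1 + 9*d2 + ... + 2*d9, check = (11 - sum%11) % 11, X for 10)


Weighted sum: 243
243 mod 11 = 1

Check digit: X


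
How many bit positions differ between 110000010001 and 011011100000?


XOR: 101011110001
Count of 1s: 7

7


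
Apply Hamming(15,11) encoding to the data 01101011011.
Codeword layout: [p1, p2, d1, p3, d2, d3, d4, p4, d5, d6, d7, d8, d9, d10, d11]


Parity bits: p1=0, p2=0, p3=1, p4=1

000111011011011


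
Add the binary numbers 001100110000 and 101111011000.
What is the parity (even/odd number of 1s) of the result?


001100110000 = 816
101111011000 = 3032
Sum = 3848 = 111100001000
1s count = 5

odd parity (5 ones in 111100001000)


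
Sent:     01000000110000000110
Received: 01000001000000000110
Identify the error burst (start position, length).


XOR: 00000001110000000000

Burst at position 7, length 3


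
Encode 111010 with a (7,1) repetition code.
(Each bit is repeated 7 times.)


Each bit -> 7 copies

111111111111111111111000000011111110000000


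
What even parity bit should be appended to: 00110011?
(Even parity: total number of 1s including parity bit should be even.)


Number of 1s in data: 4
Parity bit: 0

0


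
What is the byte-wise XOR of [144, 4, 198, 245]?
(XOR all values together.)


XOR chain: 144 ^ 4 ^ 198 ^ 245 = 167

167


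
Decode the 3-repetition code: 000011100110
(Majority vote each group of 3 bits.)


Groups: 000, 011, 100, 110
Majority votes: 0101

0101


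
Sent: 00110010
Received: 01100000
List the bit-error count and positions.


XOR: 01010010

3 error(s) at position(s): 1, 3, 6


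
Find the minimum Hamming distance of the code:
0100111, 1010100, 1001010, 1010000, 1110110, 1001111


Comparing all pairs, minimum distance: 1
Can detect 0 errors, correct 0 errors

1


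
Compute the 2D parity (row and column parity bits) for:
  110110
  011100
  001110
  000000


Row parities: 0110
Column parities: 100100

Row P: 0110, Col P: 100100, Corner: 0


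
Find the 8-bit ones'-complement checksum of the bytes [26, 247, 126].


Sum = 399 mod 256 = 143
Complement = 112

112


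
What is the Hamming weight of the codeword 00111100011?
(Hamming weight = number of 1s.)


Counting 1s in 00111100011

6


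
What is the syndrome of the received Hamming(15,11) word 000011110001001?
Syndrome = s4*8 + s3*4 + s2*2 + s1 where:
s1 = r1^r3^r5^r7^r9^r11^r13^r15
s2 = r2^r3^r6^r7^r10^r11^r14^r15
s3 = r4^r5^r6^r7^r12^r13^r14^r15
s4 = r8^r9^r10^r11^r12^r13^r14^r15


s1=1, s2=1, s3=1, s4=1

Syndrome = 15 (error at position 15)


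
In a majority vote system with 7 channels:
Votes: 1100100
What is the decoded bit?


Ones: 3 out of 7
Threshold: 4

0 (3/7 voted 1)


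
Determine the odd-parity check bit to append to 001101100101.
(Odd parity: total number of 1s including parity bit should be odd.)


Number of 1s in data: 6
Parity bit: 1

1


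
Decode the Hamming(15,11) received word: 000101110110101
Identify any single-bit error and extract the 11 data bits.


Syndrome = 14: error at position 14

Data: 00110110111 (corrected bit 14)


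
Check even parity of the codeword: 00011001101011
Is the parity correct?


Number of 1s: 7

No, parity error (7 ones)


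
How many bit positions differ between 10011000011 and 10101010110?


XOR: 00110010101
Count of 1s: 5

5


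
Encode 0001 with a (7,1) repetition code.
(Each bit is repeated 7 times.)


Each bit -> 7 copies

0000000000000000000001111111


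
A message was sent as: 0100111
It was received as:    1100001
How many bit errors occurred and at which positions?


XOR: 1000110

3 error(s) at position(s): 0, 4, 5


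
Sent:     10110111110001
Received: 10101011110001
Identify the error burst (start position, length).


XOR: 00011100000000

Burst at position 3, length 3


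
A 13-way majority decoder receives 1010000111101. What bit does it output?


Ones: 7 out of 13
Threshold: 7

1 (7/13 voted 1)


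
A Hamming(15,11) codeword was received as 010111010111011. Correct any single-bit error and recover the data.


Syndrome = 1: error at position 1

Data: 01100111011 (corrected bit 1)


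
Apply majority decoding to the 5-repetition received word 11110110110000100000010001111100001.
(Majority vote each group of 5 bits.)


Groups: 11110, 11011, 00001, 00000, 01000, 11111, 00001
Majority votes: 1100010

1100010


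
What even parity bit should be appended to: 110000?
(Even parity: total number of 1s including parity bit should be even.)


Number of 1s in data: 2
Parity bit: 0

0


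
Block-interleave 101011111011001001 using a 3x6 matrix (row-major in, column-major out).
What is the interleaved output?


Matrix:
  101011
  111011
  001001
Read columns: 110010111000110111

110010111000110111


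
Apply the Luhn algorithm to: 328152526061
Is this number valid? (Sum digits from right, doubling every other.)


Luhn sum = 29
29 mod 10 = 9

Invalid (Luhn sum mod 10 = 9)


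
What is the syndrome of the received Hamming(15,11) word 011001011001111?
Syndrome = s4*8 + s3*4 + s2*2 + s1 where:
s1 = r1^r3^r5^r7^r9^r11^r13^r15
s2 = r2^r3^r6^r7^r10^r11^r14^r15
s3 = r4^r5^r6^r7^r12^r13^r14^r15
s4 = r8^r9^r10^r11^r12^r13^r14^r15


s1=0, s2=1, s3=1, s4=0

Syndrome = 6 (error at position 6)


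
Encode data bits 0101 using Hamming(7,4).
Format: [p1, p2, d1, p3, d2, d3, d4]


Parity bits: p1=0, p2=1, p3=0

0100101


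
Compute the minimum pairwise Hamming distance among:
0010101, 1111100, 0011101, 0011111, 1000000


Comparing all pairs, minimum distance: 1
Can detect 0 errors, correct 0 errors

1


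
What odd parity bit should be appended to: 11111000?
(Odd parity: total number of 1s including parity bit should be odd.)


Number of 1s in data: 5
Parity bit: 0

0


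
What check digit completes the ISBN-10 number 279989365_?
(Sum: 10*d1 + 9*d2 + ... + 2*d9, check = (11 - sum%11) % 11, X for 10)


Weighted sum: 351
351 mod 11 = 10

Check digit: 1


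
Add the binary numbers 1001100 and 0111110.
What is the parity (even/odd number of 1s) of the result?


1001100 = 76
0111110 = 62
Sum = 138 = 10001010
1s count = 3

odd parity (3 ones in 10001010)


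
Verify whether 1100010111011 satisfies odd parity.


Number of 1s: 8

No, parity error (8 ones)


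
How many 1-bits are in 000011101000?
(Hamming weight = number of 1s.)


Counting 1s in 000011101000

4


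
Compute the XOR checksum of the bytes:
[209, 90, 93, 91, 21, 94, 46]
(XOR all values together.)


XOR chain: 209 ^ 90 ^ 93 ^ 91 ^ 21 ^ 94 ^ 46 = 232

232


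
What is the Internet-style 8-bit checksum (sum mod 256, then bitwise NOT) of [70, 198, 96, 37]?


Sum = 401 mod 256 = 145
Complement = 110

110


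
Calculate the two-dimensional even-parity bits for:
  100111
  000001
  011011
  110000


Row parities: 0100
Column parities: 001101

Row P: 0100, Col P: 001101, Corner: 1


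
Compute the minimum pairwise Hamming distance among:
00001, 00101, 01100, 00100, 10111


Comparing all pairs, minimum distance: 1
Can detect 0 errors, correct 0 errors

1


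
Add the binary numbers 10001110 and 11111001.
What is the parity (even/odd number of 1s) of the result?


10001110 = 142
11111001 = 249
Sum = 391 = 110000111
1s count = 5

odd parity (5 ones in 110000111)


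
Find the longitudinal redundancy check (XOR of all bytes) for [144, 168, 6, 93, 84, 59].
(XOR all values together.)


XOR chain: 144 ^ 168 ^ 6 ^ 93 ^ 84 ^ 59 = 12

12


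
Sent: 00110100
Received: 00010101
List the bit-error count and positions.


XOR: 00100001

2 error(s) at position(s): 2, 7


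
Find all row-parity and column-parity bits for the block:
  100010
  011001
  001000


Row parities: 011
Column parities: 110011

Row P: 011, Col P: 110011, Corner: 0


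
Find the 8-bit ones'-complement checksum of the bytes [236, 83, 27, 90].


Sum = 436 mod 256 = 180
Complement = 75

75


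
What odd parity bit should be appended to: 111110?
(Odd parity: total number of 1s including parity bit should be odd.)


Number of 1s in data: 5
Parity bit: 0

0


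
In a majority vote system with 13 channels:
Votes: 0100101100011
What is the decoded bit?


Ones: 6 out of 13
Threshold: 7

0 (6/13 voted 1)


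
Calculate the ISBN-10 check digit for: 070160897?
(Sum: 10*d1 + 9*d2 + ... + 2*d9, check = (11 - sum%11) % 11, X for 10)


Weighted sum: 179
179 mod 11 = 3

Check digit: 8


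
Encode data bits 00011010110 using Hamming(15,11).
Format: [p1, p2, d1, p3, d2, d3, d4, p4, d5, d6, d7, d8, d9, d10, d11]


Parity bits: p1=0, p2=1, p3=1, p4=0

010100101010110


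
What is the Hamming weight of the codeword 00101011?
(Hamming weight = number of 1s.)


Counting 1s in 00101011

4


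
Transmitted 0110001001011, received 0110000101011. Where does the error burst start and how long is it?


XOR: 0000001100000

Burst at position 6, length 2


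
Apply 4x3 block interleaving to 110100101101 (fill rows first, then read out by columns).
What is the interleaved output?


Matrix:
  110
  100
  101
  101
Read columns: 111110000011

111110000011


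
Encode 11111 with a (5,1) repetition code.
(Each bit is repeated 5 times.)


Each bit -> 5 copies

1111111111111111111111111


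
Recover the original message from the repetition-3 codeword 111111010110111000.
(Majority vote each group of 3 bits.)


Groups: 111, 111, 010, 110, 111, 000
Majority votes: 110110

110110


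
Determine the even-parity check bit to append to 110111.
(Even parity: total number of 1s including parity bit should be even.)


Number of 1s in data: 5
Parity bit: 1

1


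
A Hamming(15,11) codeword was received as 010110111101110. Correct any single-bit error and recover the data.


Syndrome = 0: no error detected

Data: 01011101110 (no errors)


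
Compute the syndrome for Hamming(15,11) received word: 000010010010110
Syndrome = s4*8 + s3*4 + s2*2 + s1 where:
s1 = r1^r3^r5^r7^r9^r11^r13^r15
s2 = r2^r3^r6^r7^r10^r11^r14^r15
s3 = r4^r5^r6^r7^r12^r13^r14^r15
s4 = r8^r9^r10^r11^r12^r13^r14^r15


s1=1, s2=0, s3=1, s4=0

Syndrome = 5 (error at position 5)


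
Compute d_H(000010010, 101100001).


XOR: 101110011
Count of 1s: 6

6


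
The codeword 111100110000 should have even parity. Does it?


Number of 1s: 6

Yes, parity is correct (6 ones)


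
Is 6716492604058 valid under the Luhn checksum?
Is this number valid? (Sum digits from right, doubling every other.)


Luhn sum = 50
50 mod 10 = 0

Valid (Luhn sum mod 10 = 0)


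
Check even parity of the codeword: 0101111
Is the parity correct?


Number of 1s: 5

No, parity error (5 ones)


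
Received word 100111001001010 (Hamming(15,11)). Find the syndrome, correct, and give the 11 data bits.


Syndrome = 13: error at position 13

Data: 01101001110 (corrected bit 13)


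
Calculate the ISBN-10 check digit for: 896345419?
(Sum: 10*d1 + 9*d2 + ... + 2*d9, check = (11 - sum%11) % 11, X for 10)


Weighted sum: 316
316 mod 11 = 8

Check digit: 3


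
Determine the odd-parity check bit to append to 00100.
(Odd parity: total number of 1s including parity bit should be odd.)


Number of 1s in data: 1
Parity bit: 0

0


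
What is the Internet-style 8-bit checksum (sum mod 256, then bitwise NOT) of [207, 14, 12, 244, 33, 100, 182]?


Sum = 792 mod 256 = 24
Complement = 231

231


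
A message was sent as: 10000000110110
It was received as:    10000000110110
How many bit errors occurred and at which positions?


XOR: 00000000000000

0 errors (received matches sent)


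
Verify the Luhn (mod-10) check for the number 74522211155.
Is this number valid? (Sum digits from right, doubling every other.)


Luhn sum = 40
40 mod 10 = 0

Valid (Luhn sum mod 10 = 0)
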